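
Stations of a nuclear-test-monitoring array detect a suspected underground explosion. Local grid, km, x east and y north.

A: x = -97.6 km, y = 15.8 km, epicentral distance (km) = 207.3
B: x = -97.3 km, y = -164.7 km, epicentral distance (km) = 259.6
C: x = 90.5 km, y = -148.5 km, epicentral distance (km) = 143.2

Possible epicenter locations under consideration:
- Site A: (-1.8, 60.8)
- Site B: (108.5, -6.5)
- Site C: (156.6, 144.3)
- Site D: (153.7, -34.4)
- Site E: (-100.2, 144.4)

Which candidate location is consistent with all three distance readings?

Site B

For each candidate, compare |candidate − station| to the reported distance:
Site A: residuals A 101.5, B 14.7, C 85.5 → max 101.5 km
Site B: residuals A 0.0, B 0.0, C 0.1 → max 0.1 km
Site C: residuals A 77.5, B 140.3, C 157.0 → max 157.0 km
Site D: residuals A 49.0, B 23.2, C 12.8 → max 49.0 km
Site E: residuals A 78.7, B 49.5, C 206.3 → max 206.3 km
Only Site B has all residuals ≈ 0.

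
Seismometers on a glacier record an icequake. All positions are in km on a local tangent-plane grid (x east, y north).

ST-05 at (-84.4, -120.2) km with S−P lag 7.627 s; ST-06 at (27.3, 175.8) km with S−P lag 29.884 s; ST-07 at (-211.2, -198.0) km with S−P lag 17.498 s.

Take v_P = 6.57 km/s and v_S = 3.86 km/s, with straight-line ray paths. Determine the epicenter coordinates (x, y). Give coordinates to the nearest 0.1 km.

Distance from S−P lag: d = Δt · v_P v_S / (v_P − v_S) = Δt · (6.57·3.86)/(6.57−3.86) ≈ 9.3580·Δt.
So d_ST-05 = 71.37, d_ST-06 = 279.65, d_ST-07 = 163.75 km.
Circle about each station: (x + 84.4)² + (y + 120.2)² = 71.37²; (x − 27.3)² + (y − 175.8)² = 279.65²; (x + 211.2)² + (y + 198.0)² = 163.75².
Subtracting the ST-05 equation from the ST-06 and ST-07 equations removes the quadratic terms:
223.4 x + 592.0 y = -63030.92
-253.6 x − 155.6 y = 40517.65
Solving the 2×2 system: x ≈ -122.9, y ≈ -60.1 km.

-122.9 km east, -60.1 km north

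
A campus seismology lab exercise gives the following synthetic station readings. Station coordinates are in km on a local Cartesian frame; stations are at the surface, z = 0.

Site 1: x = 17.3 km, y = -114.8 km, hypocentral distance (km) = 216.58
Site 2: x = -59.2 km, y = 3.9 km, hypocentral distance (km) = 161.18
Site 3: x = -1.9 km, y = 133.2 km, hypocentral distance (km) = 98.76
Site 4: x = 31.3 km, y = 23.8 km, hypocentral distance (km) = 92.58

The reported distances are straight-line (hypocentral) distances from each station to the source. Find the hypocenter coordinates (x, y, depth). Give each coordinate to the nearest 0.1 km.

x ≈ 65.8 km, y ≈ 88.6 km, depth ≈ 56.4 km

Each station gives a sphere (x−x_i)² + (y−y_i)² + z² = d_i² (stations at z=0).
Subtracting the Site 1 sphere from Site 2 and Site 3: z² cancels, leaving linear equations in x and y:
-153.0 x + 237.4 y = 10969.42
-38.4 x + 496.0 y = 41420.88
Solving: x ≈ 65.783, y ≈ 88.603 km (keep extra digits for the depth step; rounded: 65.8, 88.6).
Then from the Site 1 sphere: z² = 216.58² − (x − 17.3)² − (y + 114.8)² with x = 65.783, y = 88.603, so z ≈ 56.423 ≈ 56.4 km.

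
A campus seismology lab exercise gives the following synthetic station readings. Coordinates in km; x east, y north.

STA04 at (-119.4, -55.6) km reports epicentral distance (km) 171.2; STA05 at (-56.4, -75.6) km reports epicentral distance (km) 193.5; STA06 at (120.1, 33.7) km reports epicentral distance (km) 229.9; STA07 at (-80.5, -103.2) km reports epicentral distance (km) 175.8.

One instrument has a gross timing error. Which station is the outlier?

Solve using three stations at a time. Using STA04, STA05, STA06 (subtract circle equations pairwise → linear system) gives (x, y) ≈ (-95.4, 114.1).
Distances from that point to each station vs reported:
  STA04: calculated 171.3 vs reported 171.2 → residual 0.1 km
  STA05: calculated 193.6 vs reported 193.5 → residual 0.1 km
  STA06: calculated 230.0 vs reported 229.9 → residual 0.1 km
  STA07: calculated 217.8 vs reported 175.8 → residual 42.0 km
STA04, STA05, STA06 are mutually consistent (residuals ≈ 0); STA07 is off by 42.0 km.

STA07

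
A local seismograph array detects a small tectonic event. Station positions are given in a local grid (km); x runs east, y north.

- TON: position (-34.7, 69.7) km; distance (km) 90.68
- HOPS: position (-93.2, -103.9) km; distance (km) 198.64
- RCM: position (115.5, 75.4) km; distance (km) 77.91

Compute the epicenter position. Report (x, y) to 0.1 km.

Circle about each station: (x + 34.7)² + (y − 69.7)² = 90.68²; (x + 93.2)² + (y + 103.9)² = 198.64²; (x − 115.5)² + (y − 75.4)² = 77.91².
Subtracting pairs of circle equations eliminates x²+y² and gives linear equations (the radical axes):
-117.0 x − 347.2 y = -17815.72
300.4 x + 11.4 y = 15116.12
Solving the 2×2 system: x ≈ 49.0, y ≈ 34.8 km.
Check against TON (with the unrounded x, y): √((x + 34.7)²+(y − 69.7)²) = 90.68 ≈ 90.68 km. ✓

x ≈ 49.0 km, y ≈ 34.8 km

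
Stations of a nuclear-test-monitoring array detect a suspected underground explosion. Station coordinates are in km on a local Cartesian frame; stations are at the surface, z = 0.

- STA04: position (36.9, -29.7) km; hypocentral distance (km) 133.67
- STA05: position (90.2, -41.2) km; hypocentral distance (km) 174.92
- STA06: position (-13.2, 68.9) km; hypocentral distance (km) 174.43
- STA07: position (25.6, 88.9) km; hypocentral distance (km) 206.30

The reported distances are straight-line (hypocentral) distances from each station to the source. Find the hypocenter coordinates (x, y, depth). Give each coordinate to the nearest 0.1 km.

Each station gives a sphere (x−x_i)² + (y−y_i)² + z² = d_i² (stations at z=0).
Subtracting the STA04 sphere from STA05 and STA06: z² cancels, leaving linear equations in x and y:
106.6 x − 23.0 y = -5139.56
-100.2 x + 197.2 y = -9880.41
Solving: x ≈ -66.291, y ≈ -83.787 km (keep extra digits for the depth step; rounded: -66.3, -83.8).
Then from the STA04 sphere: z² = 133.67² − (x − 36.9)² − (y + 29.7)² with x = -66.291, y = -83.787, so z ≈ 65.528 ≈ 65.5 km.
Check against STA07 (with the unrounded solution): distance 206.30 ≈ 206.30 km. ✓

x ≈ -66.3 km, y ≈ -83.8 km, depth ≈ 65.5 km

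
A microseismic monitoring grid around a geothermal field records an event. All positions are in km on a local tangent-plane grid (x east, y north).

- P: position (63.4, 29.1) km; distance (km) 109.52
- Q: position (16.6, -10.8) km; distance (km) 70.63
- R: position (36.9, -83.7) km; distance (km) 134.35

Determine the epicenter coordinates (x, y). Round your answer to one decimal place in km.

(-45.9, 22.1)

Circle about each station: (x − 63.4)² + (y − 29.1)² = 109.52²; (x − 16.6)² + (y + 10.8)² = 70.63²; (x − 36.9)² + (y + 83.7)² = 134.35².
Subtracting pairs of circle equations eliminates x²+y² and gives linear equations (the radical axes):
-93.6 x − 79.8 y = 2531.86
-53.0 x − 225.6 y = -2554.36
Solving the 2×2 system: x ≈ -45.9, y ≈ 22.1 km.
Check against P (with the unrounded x, y): √((x − 63.4)²+(y − 29.1)²) = 109.52 ≈ 109.52 km. ✓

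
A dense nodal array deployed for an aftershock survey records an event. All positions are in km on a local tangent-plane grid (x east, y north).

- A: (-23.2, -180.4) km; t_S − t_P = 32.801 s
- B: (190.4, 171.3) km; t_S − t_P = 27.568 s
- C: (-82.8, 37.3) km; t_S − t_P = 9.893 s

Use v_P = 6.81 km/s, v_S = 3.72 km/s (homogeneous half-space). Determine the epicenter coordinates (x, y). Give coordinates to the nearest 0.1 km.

Distance from S−P lag: d = Δt · v_P v_S / (v_P − v_S) = Δt · (6.81·3.72)/(6.81−3.72) ≈ 8.1984·Δt.
So d_A = 268.92, d_B = 226.01, d_C = 81.11 km.
Circle about each station: (x + 23.2)² + (y + 180.4)² = 268.92²; (x − 190.4)² + (y − 171.3)² = 226.01²; (x + 82.8)² + (y − 37.3)² = 81.11².
Subtracting the A equation from the B and C equations removes the quadratic terms:
427.2 x + 703.4 y = 53750.90
-119.2 x + 435.4 y = 40903.86
Solving the 2×2 system: x ≈ -19.9, y ≈ 88.5 km.

-19.9 km east, 88.5 km north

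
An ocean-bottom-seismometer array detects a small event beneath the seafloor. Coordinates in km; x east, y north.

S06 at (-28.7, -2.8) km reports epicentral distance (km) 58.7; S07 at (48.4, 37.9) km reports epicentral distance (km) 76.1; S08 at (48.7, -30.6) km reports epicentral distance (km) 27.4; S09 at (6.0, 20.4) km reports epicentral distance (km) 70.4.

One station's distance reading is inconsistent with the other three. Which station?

S09

Solve using three stations at a time. Using S06, S07, S08 (subtract circle equations pairwise → linear system) gives (x, y) ≈ (21.5, -33.3).
Distances from that point to each station vs reported:
  S06: calculated 58.7 vs reported 58.7 → residual 0.0 km
  S07: calculated 76.1 vs reported 76.1 → residual 0.0 km
  S08: calculated 27.4 vs reported 27.4 → residual 0.0 km
  S09: calculated 55.8 vs reported 70.4 → residual 14.6 km
S06, S07, S08 are mutually consistent (residuals ≈ 0); S09 is off by 14.6 km.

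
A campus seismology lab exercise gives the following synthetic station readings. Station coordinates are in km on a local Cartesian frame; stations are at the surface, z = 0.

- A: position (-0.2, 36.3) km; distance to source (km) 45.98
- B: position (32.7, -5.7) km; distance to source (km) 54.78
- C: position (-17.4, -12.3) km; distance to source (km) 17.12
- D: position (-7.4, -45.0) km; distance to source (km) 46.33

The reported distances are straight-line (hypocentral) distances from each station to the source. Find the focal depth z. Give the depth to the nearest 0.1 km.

Each station gives a sphere (x−x_i)² + (y−y_i)² + z² = d_i² (stations at z=0).
Subtracting the A sphere from B and C: z² cancels, leaving linear equations in x and y:
65.8 x − 84.0 y = -1102.64
-34.4 x − 97.2 y = 957.39
Solving: x ≈ -20.204, y ≈ -2.699 km (keep extra digits for the depth step; rounded: -20.2, -2.7).
Then from the A sphere: z² = 45.98² − (x + 0.2)² − (y − 36.3)² with x = -20.204, y = -2.699, so z ≈ 13.895 ≈ 13.9 km.

13.9 km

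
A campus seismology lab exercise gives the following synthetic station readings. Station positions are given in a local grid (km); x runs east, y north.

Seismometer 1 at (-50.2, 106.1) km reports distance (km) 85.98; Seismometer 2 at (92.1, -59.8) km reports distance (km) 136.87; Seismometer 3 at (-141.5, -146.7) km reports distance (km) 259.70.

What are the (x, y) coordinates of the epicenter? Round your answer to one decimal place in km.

Circle about each station: (x + 50.2)² + (y − 106.1)² = 85.98²; (x − 92.1)² + (y + 59.8)² = 136.87²; (x + 141.5)² + (y + 146.7)² = 259.70².
Subtracting the Seismometer 1 equation from the Seismometer 2 and Seismometer 3 equations removes the quadratic terms:
284.6 x − 331.8 y = -13059.64
-182.6 x − 505.6 y = -32285.64
Solving the 2×2 system: x ≈ 20.1, y ≈ 56.6 km.

20.1 km east, 56.6 km north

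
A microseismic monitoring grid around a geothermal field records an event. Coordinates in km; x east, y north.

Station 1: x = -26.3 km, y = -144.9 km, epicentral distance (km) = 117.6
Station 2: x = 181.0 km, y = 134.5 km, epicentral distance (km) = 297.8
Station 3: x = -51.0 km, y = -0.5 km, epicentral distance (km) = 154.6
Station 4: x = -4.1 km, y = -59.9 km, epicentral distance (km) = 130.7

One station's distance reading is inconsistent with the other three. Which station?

Station 3

Solve using three stations at a time. Using Station 1, Station 2, Station 4 (subtract circle equations pairwise → linear system) gives (x, y) ≈ (91.0, -149.3).
Distances from that point to each station vs reported:
  Station 1: calculated 117.4 vs reported 117.6 → residual 0.2 km
  Station 2: calculated 297.7 vs reported 297.8 → residual 0.1 km
  Station 3: calculated 205.6 vs reported 154.6 → residual 51.0 km
  Station 4: calculated 130.5 vs reported 130.7 → residual 0.2 km
Station 1, Station 2, Station 4 are mutually consistent (residuals ≈ 0); Station 3 is off by 51.0 km.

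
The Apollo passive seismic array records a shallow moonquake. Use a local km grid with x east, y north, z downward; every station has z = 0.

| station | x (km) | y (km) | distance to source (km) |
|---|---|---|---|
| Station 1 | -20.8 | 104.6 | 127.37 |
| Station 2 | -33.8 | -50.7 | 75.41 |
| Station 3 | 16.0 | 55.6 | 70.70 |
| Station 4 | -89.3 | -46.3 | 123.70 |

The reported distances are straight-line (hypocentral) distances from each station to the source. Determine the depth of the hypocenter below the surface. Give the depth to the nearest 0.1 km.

Each station gives a sphere (x−x_i)² + (y−y_i)² + z² = d_i² (stations at z=0).
Subtracting the Station 1 sphere from Station 2 and Station 3: z² cancels, leaving linear equations in x and y:
-26.0 x − 310.6 y = 2875.58
73.6 x − 98.0 y = 3198.19
Solving: x ≈ 28.005, y ≈ -11.602 km (keep extra digits for the depth step; rounded: 28.0, -11.6).
Then from the Station 1 sphere: z² = 127.37² − (x + 20.8)² − (y − 104.6)² with x = 28.005, y = -11.602, so z ≈ 18.393 ≈ 18.4 km.

depth ≈ 18.4 km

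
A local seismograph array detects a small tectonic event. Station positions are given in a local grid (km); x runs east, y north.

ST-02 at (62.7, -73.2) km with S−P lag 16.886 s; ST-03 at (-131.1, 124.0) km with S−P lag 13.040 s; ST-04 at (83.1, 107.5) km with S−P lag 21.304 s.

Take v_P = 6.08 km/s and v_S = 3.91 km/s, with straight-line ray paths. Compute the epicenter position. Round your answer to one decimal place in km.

Distance from S−P lag: d = Δt · v_P v_S / (v_P − v_S) = Δt · (6.08·3.91)/(6.08−3.91) ≈ 10.9552·Δt.
So d_ST-02 = 184.99, d_ST-03 = 142.86, d_ST-04 = 233.39 km.
Circle about each station: (x − 62.7)² + (y + 73.2)² = 184.99²; (x + 131.1)² + (y − 124.0)² = 142.86²; (x − 83.1)² + (y − 107.5)² = 233.39².
Subtracting the ST-02 equation from the ST-03 and ST-04 equations removes the quadratic terms:
-387.6 x + 394.4 y = 37086.00
40.8 x + 361.4 y = -11077.26
Solving the 2×2 system: x ≈ -113.8, y ≈ -17.8 km.

x ≈ -113.8 km, y ≈ -17.8 km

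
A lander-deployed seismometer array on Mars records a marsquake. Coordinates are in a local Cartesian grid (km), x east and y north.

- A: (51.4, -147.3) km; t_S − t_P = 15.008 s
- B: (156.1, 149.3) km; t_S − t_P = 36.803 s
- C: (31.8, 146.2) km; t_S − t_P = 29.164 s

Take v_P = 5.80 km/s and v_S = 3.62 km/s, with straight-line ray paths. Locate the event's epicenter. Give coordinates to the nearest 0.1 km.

Distance from S−P lag: d = Δt · v_P v_S / (v_P − v_S) = Δt · (5.80·3.62)/(5.80−3.62) ≈ 9.6312·Δt.
So d_A = 144.54, d_B = 354.46, d_C = 280.88 km.
Circle about each station: (x − 51.4)² + (y + 147.3)² = 144.54²; (x − 156.1)² + (y − 149.3)² = 354.46²; (x − 31.8)² + (y − 146.2)² = 280.88².
Subtracting pairs of circle equations eliminates x²+y² and gives linear equations (the radical axes):
209.4 x + 593.2 y = -82431.63
-39.2 x + 587.0 y = -59955.33
Solving the 2×2 system: x ≈ -87.7, y ≈ -108.0 km.

-87.7 km east, -108.0 km north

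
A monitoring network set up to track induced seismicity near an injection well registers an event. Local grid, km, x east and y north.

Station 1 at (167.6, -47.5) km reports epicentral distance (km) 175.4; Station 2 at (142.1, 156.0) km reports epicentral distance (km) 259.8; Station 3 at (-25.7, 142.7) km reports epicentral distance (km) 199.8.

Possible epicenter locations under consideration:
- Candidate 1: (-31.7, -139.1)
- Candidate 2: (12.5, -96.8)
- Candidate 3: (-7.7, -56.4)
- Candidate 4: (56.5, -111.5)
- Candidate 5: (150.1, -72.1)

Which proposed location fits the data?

For each candidate, compare |candidate − station| to the reported distance:
Candidate 1: residuals Station 1 43.9, Station 2 82.7, Station 3 82.1 → max 82.7 km
Candidate 2: residuals Station 1 12.7, Station 2 24.3, Station 3 42.7 → max 42.7 km
Candidate 3: residuals Station 1 0.1, Station 2 0.1, Station 3 0.1 → max 0.1 km
Candidate 4: residuals Station 1 47.2, Station 2 21.1, Station 3 67.4 → max 67.4 km
Candidate 5: residuals Station 1 145.2, Station 2 31.6, Station 3 77.8 → max 145.2 km
Only Candidate 3 has all residuals ≈ 0.

Candidate 3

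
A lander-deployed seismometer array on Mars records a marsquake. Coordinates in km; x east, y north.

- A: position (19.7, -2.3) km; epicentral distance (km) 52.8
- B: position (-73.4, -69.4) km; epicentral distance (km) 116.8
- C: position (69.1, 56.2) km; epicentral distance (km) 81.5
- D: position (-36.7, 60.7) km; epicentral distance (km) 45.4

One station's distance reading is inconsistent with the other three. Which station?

A

Solve using three stations at a time. Using B, C, D (subtract circle equations pairwise → linear system) gives (x, y) ≈ (-6.8, 26.5).
Distances from that point to each station vs reported:
  A: calculated 39.2 vs reported 52.8 → residual 13.6 km
  B: calculated 116.8 vs reported 116.8 → residual 0.0 km
  C: calculated 81.5 vs reported 81.5 → residual 0.0 km
  D: calculated 45.4 vs reported 45.4 → residual 0.0 km
B, C, D are mutually consistent (residuals ≈ 0); A is off by 13.6 km.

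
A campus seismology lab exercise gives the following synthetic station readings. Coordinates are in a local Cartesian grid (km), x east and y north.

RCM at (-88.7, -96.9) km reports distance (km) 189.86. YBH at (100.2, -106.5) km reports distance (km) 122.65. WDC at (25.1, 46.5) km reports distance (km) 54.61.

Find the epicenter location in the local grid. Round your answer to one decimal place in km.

67.1 km east, 11.6 km north

Circle about each station: (x + 88.7)² + (y + 96.9)² = 189.86²; (x − 100.2)² + (y + 106.5)² = 122.65²; (x − 25.1)² + (y − 46.5)² = 54.61².
Subtracting pairs of circle equations eliminates x²+y² and gives linear equations (the radical axes):
377.8 x − 19.2 y = 25128.79
227.6 x + 286.8 y = 18599.53
Solving the 2×2 system: x ≈ 67.1, y ≈ 11.6 km.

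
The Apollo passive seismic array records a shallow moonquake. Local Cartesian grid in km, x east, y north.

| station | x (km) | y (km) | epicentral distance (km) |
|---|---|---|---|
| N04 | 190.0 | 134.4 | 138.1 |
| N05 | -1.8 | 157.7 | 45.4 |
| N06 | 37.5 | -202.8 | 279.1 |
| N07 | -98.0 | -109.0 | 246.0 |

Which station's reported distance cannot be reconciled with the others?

N05

Solve using three stations at a time. Using N04, N06, N07 (subtract circle equations pairwise → linear system) gives (x, y) ≈ (65.4, 74.9).
Distances from that point to each station vs reported:
  N04: calculated 138.1 vs reported 138.1 → residual 0.0 km
  N05: calculated 106.6 vs reported 45.4 → residual 61.2 km
  N06: calculated 279.1 vs reported 279.1 → residual 0.0 km
  N07: calculated 246.0 vs reported 246.0 → residual 0.0 km
N04, N06, N07 are mutually consistent (residuals ≈ 0); N05 is off by 61.2 km.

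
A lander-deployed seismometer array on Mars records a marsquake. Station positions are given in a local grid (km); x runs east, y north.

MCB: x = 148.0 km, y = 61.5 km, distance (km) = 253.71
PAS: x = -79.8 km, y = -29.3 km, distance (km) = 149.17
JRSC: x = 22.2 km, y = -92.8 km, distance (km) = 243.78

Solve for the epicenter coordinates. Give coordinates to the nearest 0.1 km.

-99.2 km east, 118.6 km north

Circle about each station: (x − 148.0)² + (y − 61.5)² = 253.71²; (x + 79.8)² + (y + 29.3)² = 149.17²; (x − 22.2)² + (y + 92.8)² = 243.78².
Subtracting pairs of circle equations eliminates x²+y² and gives linear equations (the radical axes):
-455.6 x − 181.6 y = 23657.36
-251.6 x − 308.6 y = -11641.49
Solving the 2×2 system: x ≈ -99.2, y ≈ 118.6 km.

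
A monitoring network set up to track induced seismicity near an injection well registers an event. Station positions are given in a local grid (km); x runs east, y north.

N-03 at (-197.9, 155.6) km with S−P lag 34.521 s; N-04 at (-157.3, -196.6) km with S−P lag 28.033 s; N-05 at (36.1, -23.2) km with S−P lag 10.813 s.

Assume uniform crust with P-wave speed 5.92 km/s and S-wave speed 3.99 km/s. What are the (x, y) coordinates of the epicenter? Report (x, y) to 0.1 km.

Distance from S−P lag: d = Δt · v_P v_S / (v_P − v_S) = Δt · (5.92·3.99)/(5.92−3.99) ≈ 12.2388·Δt.
So d_N-03 = 422.49, d_N-04 = 343.09, d_N-05 = 132.34 km.
Circle about each station: (x + 197.9)² + (y − 155.6)² = 422.49²; (x + 157.3)² + (y + 196.6)² = 343.09²; (x − 36.1)² + (y + 23.2)² = 132.34².
Subtracting the N-03 equation from the N-04 and N-05 equations removes the quadratic terms:
81.2 x − 704.4 y = 60806.13
468.0 x − 357.6 y = 99449.60
Solving the 2×2 system: x ≈ 160.7, y ≈ -67.8 km.

x ≈ 160.7 km, y ≈ -67.8 km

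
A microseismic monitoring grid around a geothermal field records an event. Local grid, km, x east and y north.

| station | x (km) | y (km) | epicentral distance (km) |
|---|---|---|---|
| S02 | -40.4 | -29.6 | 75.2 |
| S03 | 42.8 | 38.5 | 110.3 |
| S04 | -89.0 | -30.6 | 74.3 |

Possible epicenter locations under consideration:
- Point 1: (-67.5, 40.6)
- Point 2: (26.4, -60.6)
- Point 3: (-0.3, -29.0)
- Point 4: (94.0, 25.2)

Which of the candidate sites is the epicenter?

Point 1

For each candidate, compare |candidate − station| to the reported distance:
Point 1: residuals S02 0.0, S03 0.0, S04 0.1 → max 0.1 km
Point 2: residuals S02 1.6, S03 9.9, S04 44.9 → max 44.9 km
Point 3: residuals S02 35.1, S03 30.2, S04 14.4 → max 35.1 km
Point 4: residuals S02 69.9, S03 57.4, S04 117.0 → max 117.0 km
Only Point 1 has all residuals ≈ 0.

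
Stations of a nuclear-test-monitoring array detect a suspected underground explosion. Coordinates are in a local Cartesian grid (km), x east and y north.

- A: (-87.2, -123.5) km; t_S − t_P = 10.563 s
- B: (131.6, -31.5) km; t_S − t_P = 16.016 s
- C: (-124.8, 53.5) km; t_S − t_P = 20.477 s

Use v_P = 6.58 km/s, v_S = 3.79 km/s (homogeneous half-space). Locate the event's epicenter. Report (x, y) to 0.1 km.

x ≈ -2.2 km, y ≈ -82.4 km

Distance from S−P lag: d = Δt · v_P v_S / (v_P − v_S) = Δt · (6.58·3.79)/(6.58−3.79) ≈ 8.9384·Δt.
So d_A = 94.42, d_B = 143.16, d_C = 183.03 km.
Circle about each station: (x + 87.2)² + (y + 123.5)² = 94.42²; (x − 131.6)² + (y + 31.5)² = 143.16²; (x + 124.8)² + (y − 53.5)² = 183.03².
Subtracting pairs of circle equations eliminates x²+y² and gives linear equations (the radical axes):
437.6 x + 184.0 y = -16124.93
-75.2 x + 354.0 y = -29003.64
Solving the 2×2 system: x ≈ -2.2, y ≈ -82.4 km.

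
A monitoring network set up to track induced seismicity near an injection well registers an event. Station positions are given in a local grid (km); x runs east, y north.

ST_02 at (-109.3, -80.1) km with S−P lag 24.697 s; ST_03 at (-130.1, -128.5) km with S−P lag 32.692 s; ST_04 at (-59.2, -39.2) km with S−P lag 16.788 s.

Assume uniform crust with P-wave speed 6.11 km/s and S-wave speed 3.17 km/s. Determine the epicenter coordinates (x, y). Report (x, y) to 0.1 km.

(-48.7, 70.9)

Distance from S−P lag: d = Δt · v_P v_S / (v_P − v_S) = Δt · (6.11·3.17)/(6.11−3.17) ≈ 6.5880·Δt.
So d_ST_02 = 162.70, d_ST_03 = 215.37, d_ST_04 = 110.60 km.
Circle about each station: (x + 109.3)² + (y + 80.1)² = 162.70²; (x + 130.1)² + (y + 128.5)² = 215.37²; (x + 59.2)² + (y + 39.2)² = 110.60².
Subtracting the ST_02 equation from the ST_03 and ST_04 equations removes the quadratic terms:
-41.6 x − 96.8 y = -4837.19
100.2 x + 81.8 y = 917.71
Solving the 2×2 system: x ≈ -48.7, y ≈ 70.9 km.
Check against ST_02 (with the unrounded x, y): √((x + 109.3)²+(y + 80.1)²) = 162.71 ≈ 162.70 km. ✓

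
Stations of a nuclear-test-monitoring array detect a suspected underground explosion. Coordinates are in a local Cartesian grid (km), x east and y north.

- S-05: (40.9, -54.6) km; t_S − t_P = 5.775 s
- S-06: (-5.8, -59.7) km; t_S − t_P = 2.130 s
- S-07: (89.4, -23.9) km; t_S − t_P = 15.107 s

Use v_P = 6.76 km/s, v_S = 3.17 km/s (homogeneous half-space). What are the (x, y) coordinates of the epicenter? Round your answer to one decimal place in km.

Distance from S−P lag: d = Δt · v_P v_S / (v_P − v_S) = Δt · (6.76·3.17)/(6.76−3.17) ≈ 5.9691·Δt.
So d_S-05 = 34.47, d_S-06 = 12.71, d_S-07 = 90.18 km.
Circle about each station: (x − 40.9)² + (y + 54.6)² = 34.47²; (x + 5.8)² + (y + 59.7)² = 12.71²; (x − 89.4)² + (y + 23.9)² = 90.18².
Subtracting pairs of circle equations eliminates x²+y² and gives linear equations (the radical axes):
-93.4 x − 10.2 y = -29.60
97.0 x + 61.4 y = -3034.65
Solving the 2×2 system: x ≈ 6.9, y ≈ -60.3 km.
Check against S-05 (with the unrounded x, y): √((x − 40.9)²+(y + 54.6)²) = 34.47 ≈ 34.47 km. ✓

6.9 km east, -60.3 km north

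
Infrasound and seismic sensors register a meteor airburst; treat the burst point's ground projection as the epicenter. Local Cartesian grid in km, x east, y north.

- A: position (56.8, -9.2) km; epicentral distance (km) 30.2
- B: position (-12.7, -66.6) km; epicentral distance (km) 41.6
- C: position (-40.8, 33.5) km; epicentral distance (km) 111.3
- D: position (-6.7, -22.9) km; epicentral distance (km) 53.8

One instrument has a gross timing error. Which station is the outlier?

Solve using three stations at a time. Using A, C, D (subtract circle equations pairwise → linear system) gives (x, y) ≈ (45.2, -37.2).
Distances from that point to each station vs reported:
  A: calculated 30.3 vs reported 30.2 → residual 0.1 km
  B: calculated 65.0 vs reported 41.6 → residual 23.4 km
  C: calculated 111.3 vs reported 111.3 → residual 0.0 km
  D: calculated 53.8 vs reported 53.8 → residual 0.0 km
A, C, D are mutually consistent (residuals ≈ 0); B is off by 23.4 km.

B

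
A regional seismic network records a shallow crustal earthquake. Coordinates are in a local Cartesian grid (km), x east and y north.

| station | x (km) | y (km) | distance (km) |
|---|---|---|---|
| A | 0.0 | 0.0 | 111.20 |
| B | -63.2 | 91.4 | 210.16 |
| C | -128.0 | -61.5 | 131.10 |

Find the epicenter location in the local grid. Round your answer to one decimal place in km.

(-6.6, -111.0)

Circle about each station: x² + y² = 111.20²; (x + 63.2)² + (y − 91.4)² = 210.16²; (x + 128.0)² + (y + 61.5)² = 131.10².
Subtracting the A equation from the B and C equations removes the quadratic terms:
-126.4 x + 182.8 y = -19453.59
-256.0 x − 123.0 y = 15344.48
Solving the 2×2 system: x ≈ -6.6, y ≈ -111.0 km.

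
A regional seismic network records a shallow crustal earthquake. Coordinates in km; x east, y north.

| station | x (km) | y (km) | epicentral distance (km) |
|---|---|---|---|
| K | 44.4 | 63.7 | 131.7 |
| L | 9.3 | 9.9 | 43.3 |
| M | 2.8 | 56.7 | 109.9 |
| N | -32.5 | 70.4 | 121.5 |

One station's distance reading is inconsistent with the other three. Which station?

Solve using three stations at a time. Using K, M, N (subtract circle equations pairwise → linear system) gives (x, y) ≈ (-21.1, -50.5).
Distances from that point to each station vs reported:
  K: calculated 131.6 vs reported 131.7 → residual 0.1 km
  L: calculated 67.6 vs reported 43.3 → residual 24.3 km
  M: calculated 109.8 vs reported 109.9 → residual 0.1 km
  N: calculated 121.4 vs reported 121.5 → residual 0.1 km
K, M, N are mutually consistent (residuals ≈ 0); L is off by 24.3 km.

L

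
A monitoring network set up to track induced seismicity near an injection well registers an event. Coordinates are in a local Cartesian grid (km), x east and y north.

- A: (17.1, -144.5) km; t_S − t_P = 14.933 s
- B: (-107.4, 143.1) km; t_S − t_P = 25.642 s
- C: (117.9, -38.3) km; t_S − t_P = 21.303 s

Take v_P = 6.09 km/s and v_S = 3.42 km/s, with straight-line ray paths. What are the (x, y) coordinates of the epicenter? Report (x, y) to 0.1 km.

(-48.0, -47.9)

Distance from S−P lag: d = Δt · v_P v_S / (v_P − v_S) = Δt · (6.09·3.42)/(6.09−3.42) ≈ 7.8007·Δt.
So d_A = 116.49, d_B = 200.02, d_C = 166.18 km.
Circle about each station: (x − 17.1)² + (y + 144.5)² = 116.49²; (x + 107.4)² + (y − 143.1)² = 200.02²; (x − 117.9)² + (y + 38.3)² = 166.18².
Subtracting the A equation from the B and C equations removes the quadratic terms:
-249.0 x + 575.2 y = -15598.37
201.6 x + 212.4 y = -19851.23
Solving the 2×2 system: x ≈ -48.0, y ≈ -47.9 km.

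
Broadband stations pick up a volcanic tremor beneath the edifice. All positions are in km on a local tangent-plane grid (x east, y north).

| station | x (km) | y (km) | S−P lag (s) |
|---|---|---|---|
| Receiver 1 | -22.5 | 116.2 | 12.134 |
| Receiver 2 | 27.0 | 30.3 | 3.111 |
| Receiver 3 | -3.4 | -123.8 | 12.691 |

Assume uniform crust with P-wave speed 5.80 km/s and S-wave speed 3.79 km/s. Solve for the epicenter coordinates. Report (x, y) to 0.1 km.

Distance from S−P lag: d = Δt · v_P v_S / (v_P − v_S) = Δt · (5.80·3.79)/(5.80−3.79) ≈ 10.9363·Δt.
So d_Receiver 1 = 132.70, d_Receiver 2 = 34.02, d_Receiver 3 = 138.79 km.
Circle about each station: (x + 22.5)² + (y − 116.2)² = 132.70²; (x − 27.0)² + (y − 30.3)² = 34.02²; (x + 3.4)² + (y + 123.8)² = 138.79².
Subtracting the Receiver 1 equation from the Receiver 2 and Receiver 3 equations removes the quadratic terms:
99.0 x − 171.8 y = 4090.33
38.2 x − 480.0 y = -324.06
Solving the 2×2 system: x ≈ 49.3, y ≈ 4.6 km.

x ≈ 49.3 km, y ≈ 4.6 km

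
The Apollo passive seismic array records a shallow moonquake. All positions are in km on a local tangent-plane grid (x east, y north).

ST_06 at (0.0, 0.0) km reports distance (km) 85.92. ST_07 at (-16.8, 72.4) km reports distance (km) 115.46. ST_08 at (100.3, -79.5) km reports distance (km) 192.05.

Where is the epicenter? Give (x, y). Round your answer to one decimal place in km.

-83.0 km east, -22.2 km north

Circle about each station: x² + y² = 85.92²; (x + 16.8)² + (y − 72.4)² = 115.46²; (x − 100.3)² + (y + 79.5)² = 192.05².
Subtracting the ST_06 equation from the ST_07 and ST_08 equations removes the quadratic terms:
-33.6 x + 144.8 y = -424.77
200.6 x − 159.0 y = -13120.62
Solving the 2×2 system: x ≈ -83.0, y ≈ -22.2 km.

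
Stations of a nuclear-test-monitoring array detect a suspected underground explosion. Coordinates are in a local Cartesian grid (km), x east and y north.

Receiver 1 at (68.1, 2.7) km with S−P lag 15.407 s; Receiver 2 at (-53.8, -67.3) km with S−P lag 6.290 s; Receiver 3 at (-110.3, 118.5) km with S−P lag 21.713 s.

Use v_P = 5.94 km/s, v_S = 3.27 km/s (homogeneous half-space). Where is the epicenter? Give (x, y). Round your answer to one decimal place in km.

Distance from S−P lag: d = Δt · v_P v_S / (v_P − v_S) = Δt · (5.94·3.27)/(5.94−3.27) ≈ 7.2748·Δt.
So d_Receiver 1 = 112.08, d_Receiver 2 = 45.76, d_Receiver 3 = 157.96 km.
Circle about each station: (x − 68.1)² + (y − 2.7)² = 112.08²; (x + 53.8)² + (y + 67.3)² = 45.76²; (x + 110.3)² + (y − 118.5)² = 157.96².
Subtracting the Receiver 1 equation from the Receiver 2 and Receiver 3 equations removes the quadratic terms:
-243.8 x − 140.0 y = 13246.78
-356.8 x + 231.6 y = 9174.00
Solving the 2×2 system: x ≈ -40.9, y ≈ -23.4 km.
Check against Receiver 1 (with the unrounded x, y): √((x − 68.1)²+(y − 2.7)²) = 112.08 ≈ 112.08 km. ✓

(-40.9, -23.4)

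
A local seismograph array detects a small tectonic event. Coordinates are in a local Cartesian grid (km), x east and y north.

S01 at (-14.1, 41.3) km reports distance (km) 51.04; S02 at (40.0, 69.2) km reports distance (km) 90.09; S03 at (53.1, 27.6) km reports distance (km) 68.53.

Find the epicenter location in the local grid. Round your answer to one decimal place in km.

x ≈ -4.9 km, y ≈ -8.9 km

Circle about each station: (x + 14.1)² + (y − 41.3)² = 51.04²; (x − 40.0)² + (y − 69.2)² = 90.09²; (x − 53.1)² + (y − 27.6)² = 68.53².
Subtracting pairs of circle equations eliminates x²+y² and gives linear equations (the radical axes):
108.2 x + 55.8 y = -1026.99
134.4 x − 27.4 y = -414.41
Solving the 2×2 system: x ≈ -4.9, y ≈ -8.9 km.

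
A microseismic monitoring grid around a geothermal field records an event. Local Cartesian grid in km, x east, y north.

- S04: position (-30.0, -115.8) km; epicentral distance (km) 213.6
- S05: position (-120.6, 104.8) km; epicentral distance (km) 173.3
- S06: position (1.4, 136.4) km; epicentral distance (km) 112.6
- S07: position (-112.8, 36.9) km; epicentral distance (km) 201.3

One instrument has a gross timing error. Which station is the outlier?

S05

Solve using three stations at a time. Using S04, S06, S07 (subtract circle equations pairwise → linear system) gives (x, y) ≈ (86.8, 63.0).
Distances from that point to each station vs reported:
  S04: calculated 213.6 vs reported 213.6 → residual 0.0 km
  S05: calculated 211.5 vs reported 173.3 → residual 38.2 km
  S06: calculated 112.6 vs reported 112.6 → residual 0.0 km
  S07: calculated 201.3 vs reported 201.3 → residual 0.0 km
S04, S06, S07 are mutually consistent (residuals ≈ 0); S05 is off by 38.2 km.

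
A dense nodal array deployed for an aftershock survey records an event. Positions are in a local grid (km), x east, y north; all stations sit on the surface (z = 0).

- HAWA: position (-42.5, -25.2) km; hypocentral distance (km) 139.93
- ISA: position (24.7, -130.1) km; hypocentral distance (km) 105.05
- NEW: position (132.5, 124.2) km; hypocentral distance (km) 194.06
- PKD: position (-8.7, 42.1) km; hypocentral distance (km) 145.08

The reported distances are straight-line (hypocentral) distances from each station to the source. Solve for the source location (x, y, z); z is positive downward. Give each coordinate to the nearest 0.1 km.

Each station gives a sphere (x−x_i)² + (y−y_i)² + z² = d_i² (stations at z=0).
Subtracting the HAWA sphere from ISA and NEW: z² cancels, leaving linear equations in x and y:
134.4 x − 209.8 y = 23639.71
350.0 x + 298.8 y = 12461.72
Solving: x ≈ 85.202, y ≈ -58.096 km (keep extra digits for the depth step; rounded: 85.2, -58.1).
Then from the HAWA sphere: z² = 139.93² − (x + 42.5)² − (y + 25.2)² with x = 85.202, y = -58.096, so z ≈ 46.802 ≈ 46.8 km.
Check against PKD (with the unrounded solution): distance 145.08 ≈ 145.08 km. ✓

x ≈ 85.2 km, y ≈ -58.1 km, depth ≈ 46.8 km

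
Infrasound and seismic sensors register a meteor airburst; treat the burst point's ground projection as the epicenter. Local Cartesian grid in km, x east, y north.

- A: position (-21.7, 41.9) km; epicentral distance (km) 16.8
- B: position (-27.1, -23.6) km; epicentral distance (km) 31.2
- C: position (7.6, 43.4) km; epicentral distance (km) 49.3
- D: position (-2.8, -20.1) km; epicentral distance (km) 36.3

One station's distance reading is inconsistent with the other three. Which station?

A

Solve using three stations at a time. Using B, C, D (subtract circle equations pairwise → linear system) gives (x, y) ≈ (-26.3, 7.6).
Distances from that point to each station vs reported:
  A: calculated 34.6 vs reported 16.8 → residual 17.8 km
  B: calculated 31.2 vs reported 31.2 → residual 0.0 km
  C: calculated 49.3 vs reported 49.3 → residual 0.0 km
  D: calculated 36.3 vs reported 36.3 → residual 0.0 km
B, C, D are mutually consistent (residuals ≈ 0); A is off by 17.8 km.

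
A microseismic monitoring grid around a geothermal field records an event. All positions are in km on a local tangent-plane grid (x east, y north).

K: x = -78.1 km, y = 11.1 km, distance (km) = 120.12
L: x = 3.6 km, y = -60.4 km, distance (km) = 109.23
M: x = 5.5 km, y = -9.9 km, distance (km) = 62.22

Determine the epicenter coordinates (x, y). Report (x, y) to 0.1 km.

(37.6, 43.4)

Circle about each station: (x + 78.1)² + (y − 11.1)² = 120.12²; (x − 3.6)² + (y + 60.4)² = 109.23²; (x − 5.5)² + (y + 9.9)² = 62.22².
Subtracting the K equation from the L and M equations removes the quadratic terms:
163.4 x − 143.0 y = -64.08
167.2 x − 42.0 y = 4462.93
Solving the 2×2 system: x ≈ 37.6, y ≈ 43.4 km.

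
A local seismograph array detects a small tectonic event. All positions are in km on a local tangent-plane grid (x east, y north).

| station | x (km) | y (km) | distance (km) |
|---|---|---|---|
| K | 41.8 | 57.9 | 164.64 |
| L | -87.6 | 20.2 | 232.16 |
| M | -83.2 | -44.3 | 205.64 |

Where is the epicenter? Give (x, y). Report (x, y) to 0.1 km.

x ≈ 117.7 km, y ≈ -88.2 km

Circle about each station: (x − 41.8)² + (y − 57.9)² = 164.64²; (x + 87.6)² + (y − 20.2)² = 232.16²; (x + 83.2)² + (y + 44.3)² = 205.64².
Subtracting pairs of circle equations eliminates x²+y² and gives linear equations (the radical axes):
-258.8 x − 75.4 y = -23809.79
-250.0 x − 204.4 y = -11396.40
Solving the 2×2 system: x ≈ 117.7, y ≈ -88.2 km.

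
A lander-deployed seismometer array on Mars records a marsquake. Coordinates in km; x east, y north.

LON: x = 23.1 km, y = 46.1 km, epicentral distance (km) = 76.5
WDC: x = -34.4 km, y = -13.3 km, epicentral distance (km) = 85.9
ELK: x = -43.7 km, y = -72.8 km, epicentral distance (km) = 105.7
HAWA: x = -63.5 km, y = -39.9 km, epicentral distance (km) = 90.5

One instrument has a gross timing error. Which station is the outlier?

HAWA

Solve using three stations at a time. Using LON, WDC, ELK (subtract circle equations pairwise → linear system) gives (x, y) ≈ (50.6, -25.2).
Distances from that point to each station vs reported:
  LON: calculated 76.4 vs reported 76.5 → residual 0.1 km
  WDC: calculated 85.8 vs reported 85.9 → residual 0.1 km
  ELK: calculated 105.6 vs reported 105.7 → residual 0.1 km
  HAWA: calculated 115.0 vs reported 90.5 → residual 24.5 km
LON, WDC, ELK are mutually consistent (residuals ≈ 0); HAWA is off by 24.5 km.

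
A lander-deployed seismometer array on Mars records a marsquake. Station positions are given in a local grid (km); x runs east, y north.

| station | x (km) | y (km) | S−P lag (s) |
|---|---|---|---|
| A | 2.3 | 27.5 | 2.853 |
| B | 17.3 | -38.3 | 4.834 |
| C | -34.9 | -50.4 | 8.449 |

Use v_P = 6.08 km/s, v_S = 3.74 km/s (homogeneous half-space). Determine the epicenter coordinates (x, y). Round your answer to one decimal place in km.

Distance from S−P lag: d = Δt · v_P v_S / (v_P − v_S) = Δt · (6.08·3.74)/(6.08−3.74) ≈ 9.7176·Δt.
So d_A = 27.72, d_B = 46.97, d_C = 82.10 km.
Circle about each station: (x − 2.3)² + (y − 27.5)² = 27.72²; (x − 17.3)² + (y + 38.3)² = 46.97²; (x + 34.9)² + (y + 50.4)² = 82.10².
Subtracting the A equation from the B and C equations removes the quadratic terms:
30.0 x − 131.6 y = -433.14
-74.4 x − 155.8 y = -2975.38
Solving the 2×2 system: x ≈ 22.4, y ≈ 8.4 km.
Check against A (with the unrounded x, y): √((x − 2.3)²+(y − 27.5)²) = 27.73 ≈ 27.72 km. ✓

(22.4, 8.4)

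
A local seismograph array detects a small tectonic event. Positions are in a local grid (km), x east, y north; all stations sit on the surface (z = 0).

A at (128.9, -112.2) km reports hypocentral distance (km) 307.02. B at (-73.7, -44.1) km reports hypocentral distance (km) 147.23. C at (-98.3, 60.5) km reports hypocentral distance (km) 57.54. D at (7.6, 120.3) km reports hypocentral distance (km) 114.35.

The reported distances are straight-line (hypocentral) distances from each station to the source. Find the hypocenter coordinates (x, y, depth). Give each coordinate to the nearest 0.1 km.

Each station gives a sphere (x−x_i)² + (y−y_i)² + z² = d_i² (stations at z=0).
Subtracting the A sphere from B and C: z² cancels, leaving linear equations in x and y:
-405.2 x + 136.2 y = 50757.06
-454.4 x + 345.4 y = 75069.52
Solving: x ≈ -93.600, y ≈ 94.203 km (keep extra digits for the depth step; rounded: -93.6, 94.2).
Then from the A sphere: z² = 307.02² − (x − 128.9)² − (y + 112.2)² with x = -93.600, y = 94.203, so z ≈ 46.399 ≈ 46.4 km.

(-93.6, 94.2, 46.4)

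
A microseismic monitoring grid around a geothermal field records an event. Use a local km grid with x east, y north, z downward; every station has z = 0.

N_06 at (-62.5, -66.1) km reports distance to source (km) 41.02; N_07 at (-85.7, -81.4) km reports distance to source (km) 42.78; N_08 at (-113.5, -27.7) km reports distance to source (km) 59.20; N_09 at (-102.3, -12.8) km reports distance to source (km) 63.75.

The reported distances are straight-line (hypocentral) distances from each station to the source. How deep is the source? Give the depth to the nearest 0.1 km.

Each station gives a sphere (x−x_i)² + (y−y_i)² + z² = d_i² (stations at z=0).
Subtracting the N_06 sphere from N_07 and N_08: z² cancels, leaving linear equations in x and y:
-46.4 x − 30.6 y = 5547.50
-102.0 x + 76.8 y = 3552.08
Solving: x ≈ -79.995, y ≈ -59.992 km (keep extra digits for the depth step; rounded: -80.0, -60.0).
Then from the N_06 sphere: z² = 41.02² − (x + 62.5)² − (y + 66.1)² with x = -79.995, y = -59.992, so z ≈ 36.596 ≈ 36.6 km.
Check against N_09 (with the unrounded solution): distance 63.75 ≈ 63.75 km. ✓

depth ≈ 36.6 km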